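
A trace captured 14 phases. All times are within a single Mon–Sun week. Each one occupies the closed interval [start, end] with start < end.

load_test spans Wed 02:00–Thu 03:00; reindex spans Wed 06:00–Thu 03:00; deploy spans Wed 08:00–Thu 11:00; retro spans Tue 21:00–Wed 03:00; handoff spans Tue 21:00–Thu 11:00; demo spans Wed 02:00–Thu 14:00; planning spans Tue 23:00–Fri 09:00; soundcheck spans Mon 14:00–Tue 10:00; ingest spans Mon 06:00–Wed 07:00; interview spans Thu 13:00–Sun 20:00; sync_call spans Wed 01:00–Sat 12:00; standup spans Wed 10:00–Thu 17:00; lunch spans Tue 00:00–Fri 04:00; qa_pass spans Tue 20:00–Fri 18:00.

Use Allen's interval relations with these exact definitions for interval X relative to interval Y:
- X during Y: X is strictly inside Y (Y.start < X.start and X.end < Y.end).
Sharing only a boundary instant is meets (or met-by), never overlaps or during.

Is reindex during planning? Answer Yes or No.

Yes

reindex = [Wed 06:00, Thu 03:00], planning = [Tue 23:00, Fri 09:00].
Actual relation of reindex to planning: during.
Asked whether 'during' holds → Yes.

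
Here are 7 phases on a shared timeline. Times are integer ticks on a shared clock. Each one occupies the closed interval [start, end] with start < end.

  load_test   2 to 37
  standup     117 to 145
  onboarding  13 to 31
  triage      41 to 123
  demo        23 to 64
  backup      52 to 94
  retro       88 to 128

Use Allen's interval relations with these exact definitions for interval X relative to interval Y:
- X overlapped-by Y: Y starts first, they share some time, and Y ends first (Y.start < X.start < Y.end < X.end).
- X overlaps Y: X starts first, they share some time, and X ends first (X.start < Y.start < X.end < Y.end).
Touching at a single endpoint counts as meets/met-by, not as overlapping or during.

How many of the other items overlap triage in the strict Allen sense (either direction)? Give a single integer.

3

Target triage = [41, 123].
backup [52, 94] → during → no.
demo [23, 64] → overlaps → counts.
load_test [2, 37] → before → no.
onboarding [13, 31] → before → no.
retro [88, 128] → overlapped-by → counts.
standup [117, 145] → overlapped-by → counts.
Total: 3.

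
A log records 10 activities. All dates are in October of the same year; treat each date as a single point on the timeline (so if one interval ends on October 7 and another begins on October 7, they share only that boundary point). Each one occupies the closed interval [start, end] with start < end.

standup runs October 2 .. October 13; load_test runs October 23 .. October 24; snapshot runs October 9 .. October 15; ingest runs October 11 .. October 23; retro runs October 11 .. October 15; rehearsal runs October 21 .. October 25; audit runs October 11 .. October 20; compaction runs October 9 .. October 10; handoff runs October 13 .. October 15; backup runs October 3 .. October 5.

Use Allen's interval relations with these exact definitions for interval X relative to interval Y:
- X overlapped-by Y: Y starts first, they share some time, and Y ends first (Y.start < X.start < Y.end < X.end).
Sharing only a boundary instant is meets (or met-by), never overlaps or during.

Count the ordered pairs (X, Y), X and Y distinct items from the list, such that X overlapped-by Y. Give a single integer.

7

Checking all 90 ordered pairs for relation 'overlapped-by'; matching pairs in alphabetical order:
(audit, snapshot): audit overlapped-by snapshot ✓
(audit, standup): audit overlapped-by standup ✓
(ingest, snapshot): ingest overlapped-by snapshot ✓
(ingest, standup): ingest overlapped-by standup ✓
(rehearsal, ingest): rehearsal overlapped-by ingest ✓
(retro, standup): retro overlapped-by standup ✓
(snapshot, standup): snapshot overlapped-by standup ✓
Count: 7.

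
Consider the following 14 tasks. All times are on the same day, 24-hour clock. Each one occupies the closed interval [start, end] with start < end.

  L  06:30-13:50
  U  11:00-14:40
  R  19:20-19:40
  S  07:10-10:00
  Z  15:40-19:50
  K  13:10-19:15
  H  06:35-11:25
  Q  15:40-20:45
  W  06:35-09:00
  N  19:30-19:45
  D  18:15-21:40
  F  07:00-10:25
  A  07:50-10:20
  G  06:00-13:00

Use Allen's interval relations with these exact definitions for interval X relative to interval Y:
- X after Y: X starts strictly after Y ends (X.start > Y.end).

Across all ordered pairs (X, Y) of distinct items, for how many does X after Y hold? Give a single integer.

52

Checking all 182 ordered pairs for relation 'after'; matching pairs in alphabetical order:
(D, A): D after A ✓
(D, F): D after F ✓
(D, G): D after G ✓
(D, H): D after H ✓
(D, L): D after L ✓
(D, S): D after S ✓
(D, U): D after U ✓
(D, W): D after W ✓
(K, A): K after A ✓
(K, F): K after F ✓
(K, G): K after G ✓
(K, H): K after H ✓
(K, S): K after S ✓
(K, W): K after W ✓
(N, A): N after A ✓
(N, F): N after F ✓
(N, G): N after G ✓
(N, H): N after H ✓
(N, K): N after K ✓
(N, L): N after L ✓
(N, S): N after S ✓
(N, U): N after U ✓
(N, W): N after W ✓
(Q, A): Q after A ✓
... plus 28 further pairs not listed.
Count: 52.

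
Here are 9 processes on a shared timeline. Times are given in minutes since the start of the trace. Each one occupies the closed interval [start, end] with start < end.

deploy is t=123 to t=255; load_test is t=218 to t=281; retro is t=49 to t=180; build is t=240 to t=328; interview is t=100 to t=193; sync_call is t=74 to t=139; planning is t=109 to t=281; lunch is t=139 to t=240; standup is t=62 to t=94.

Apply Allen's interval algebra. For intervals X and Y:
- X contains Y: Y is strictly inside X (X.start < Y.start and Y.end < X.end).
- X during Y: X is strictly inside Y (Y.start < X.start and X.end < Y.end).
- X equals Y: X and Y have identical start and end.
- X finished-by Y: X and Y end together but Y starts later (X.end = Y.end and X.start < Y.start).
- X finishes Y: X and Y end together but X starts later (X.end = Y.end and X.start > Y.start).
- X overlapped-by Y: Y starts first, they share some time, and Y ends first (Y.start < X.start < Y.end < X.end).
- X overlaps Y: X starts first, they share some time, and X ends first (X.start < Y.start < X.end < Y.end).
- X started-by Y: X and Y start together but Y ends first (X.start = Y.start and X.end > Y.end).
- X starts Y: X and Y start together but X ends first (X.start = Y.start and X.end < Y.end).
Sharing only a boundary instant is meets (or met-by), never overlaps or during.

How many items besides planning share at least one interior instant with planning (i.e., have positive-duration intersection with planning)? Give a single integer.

Target planning = [t=109, t=281].
build [t=240, t=328] → overlapped-by → counts.
deploy [t=123, t=255] → during → counts.
interview [t=100, t=193] → overlaps → counts.
load_test [t=218, t=281] → finishes → counts.
lunch [t=139, t=240] → during → counts.
retro [t=49, t=180] → overlaps → counts.
standup [t=62, t=94] → before → no.
sync_call [t=74, t=139] → overlaps → counts.
Total: 7.

7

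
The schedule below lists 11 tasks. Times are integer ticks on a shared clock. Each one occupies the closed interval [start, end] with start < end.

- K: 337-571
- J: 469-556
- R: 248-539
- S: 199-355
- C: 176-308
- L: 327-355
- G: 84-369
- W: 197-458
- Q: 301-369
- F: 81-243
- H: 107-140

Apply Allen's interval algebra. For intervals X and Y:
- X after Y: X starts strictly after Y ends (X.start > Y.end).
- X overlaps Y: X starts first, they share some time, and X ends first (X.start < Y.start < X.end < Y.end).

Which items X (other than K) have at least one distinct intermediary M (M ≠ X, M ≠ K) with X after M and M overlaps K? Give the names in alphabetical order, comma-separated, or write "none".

J

Target K = [337, 571].
Intermediaries M with M overlaps K: G, L, Q, R, S, W.
Via G — items with X after G: J.
Via L — items with X after L: J.
Via Q — items with X after Q: J.
Via R — items with X after R: none.
Via S — items with X after S: J.
Via W — items with X after W: J.
Union: J.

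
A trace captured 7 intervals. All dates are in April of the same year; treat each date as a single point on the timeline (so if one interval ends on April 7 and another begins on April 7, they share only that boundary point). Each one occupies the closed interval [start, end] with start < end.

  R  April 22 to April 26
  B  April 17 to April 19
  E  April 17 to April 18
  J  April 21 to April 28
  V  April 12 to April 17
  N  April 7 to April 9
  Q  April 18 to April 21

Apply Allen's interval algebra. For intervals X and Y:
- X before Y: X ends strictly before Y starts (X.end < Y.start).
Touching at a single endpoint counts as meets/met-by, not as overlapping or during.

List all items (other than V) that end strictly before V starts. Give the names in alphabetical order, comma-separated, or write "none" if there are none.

N

Target V = [April 12, April 17].
B [April 17, April 19] → met-by → no.
E [April 17, April 18] → met-by → no.
J [April 21, April 28] → after → no.
N [April 7, April 9] → before → yes.
Q [April 18, April 21] → after → no.
R [April 22, April 26] → after → no.
Result: N.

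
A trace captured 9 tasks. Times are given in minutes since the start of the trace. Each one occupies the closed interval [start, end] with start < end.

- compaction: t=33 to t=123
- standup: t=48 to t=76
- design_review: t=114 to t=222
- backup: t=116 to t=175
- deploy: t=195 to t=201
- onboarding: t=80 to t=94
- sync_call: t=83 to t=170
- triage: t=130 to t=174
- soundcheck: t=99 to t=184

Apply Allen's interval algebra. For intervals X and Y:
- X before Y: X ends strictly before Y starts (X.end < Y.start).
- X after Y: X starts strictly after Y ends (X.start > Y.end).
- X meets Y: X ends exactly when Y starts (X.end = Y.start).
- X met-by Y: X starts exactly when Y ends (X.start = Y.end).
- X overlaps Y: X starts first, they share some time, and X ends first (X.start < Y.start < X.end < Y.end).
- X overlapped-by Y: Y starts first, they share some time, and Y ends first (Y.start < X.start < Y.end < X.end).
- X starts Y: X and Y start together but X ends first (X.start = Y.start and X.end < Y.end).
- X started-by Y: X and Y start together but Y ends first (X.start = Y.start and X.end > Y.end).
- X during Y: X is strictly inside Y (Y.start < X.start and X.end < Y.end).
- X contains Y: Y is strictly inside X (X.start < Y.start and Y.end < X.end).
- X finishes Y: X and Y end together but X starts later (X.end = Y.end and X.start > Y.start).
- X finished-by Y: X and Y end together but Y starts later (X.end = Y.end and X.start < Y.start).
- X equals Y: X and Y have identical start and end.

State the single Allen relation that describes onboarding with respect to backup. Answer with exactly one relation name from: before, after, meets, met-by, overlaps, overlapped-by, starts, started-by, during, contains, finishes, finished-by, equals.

onboarding = [t=80, t=94]; backup = [t=116, t=175].
Compare endpoints: onboarding.start < backup.start, onboarding.start < backup.end, onboarding.end < backup.start, onboarding.end < backup.end.
That pattern is 'before'.

before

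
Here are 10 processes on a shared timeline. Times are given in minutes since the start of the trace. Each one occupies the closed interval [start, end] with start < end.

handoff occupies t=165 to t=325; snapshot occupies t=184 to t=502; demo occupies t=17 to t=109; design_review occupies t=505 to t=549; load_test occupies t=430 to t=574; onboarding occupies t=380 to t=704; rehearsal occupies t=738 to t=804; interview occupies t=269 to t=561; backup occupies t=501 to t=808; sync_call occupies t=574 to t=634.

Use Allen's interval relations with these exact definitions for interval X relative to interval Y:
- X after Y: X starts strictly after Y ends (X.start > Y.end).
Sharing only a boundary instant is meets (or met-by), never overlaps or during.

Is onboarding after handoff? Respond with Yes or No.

onboarding = [t=380, t=704], handoff = [t=165, t=325].
Actual relation of onboarding to handoff: after.
Asked whether 'after' holds → Yes.

Yes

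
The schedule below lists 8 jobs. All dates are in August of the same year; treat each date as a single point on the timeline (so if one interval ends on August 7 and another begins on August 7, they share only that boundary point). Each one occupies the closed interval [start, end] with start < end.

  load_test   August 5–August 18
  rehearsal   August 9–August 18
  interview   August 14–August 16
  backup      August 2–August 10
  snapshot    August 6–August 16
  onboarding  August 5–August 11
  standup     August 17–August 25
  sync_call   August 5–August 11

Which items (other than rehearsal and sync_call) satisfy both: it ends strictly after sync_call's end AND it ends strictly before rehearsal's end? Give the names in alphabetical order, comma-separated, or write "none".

interview, snapshot

Conditions: its end is strictly after sync_call's end (X.end > August 11) AND its end is strictly before rehearsal's end (X.end < August 18).
backup: end August 10 > August 11? ✗; end August 10 < August 18? ✓ → no.
interview: end August 16 > August 11? ✓; end August 16 < August 18? ✓ → yes.
load_test: end August 18 > August 11? ✓; end August 18 < August 18? ✗ → no.
onboarding: end August 11 > August 11? ✗; end August 11 < August 18? ✓ → no.
snapshot: end August 16 > August 11? ✓; end August 16 < August 18? ✓ → yes.
standup: end August 25 > August 11? ✓; end August 25 < August 18? ✗ → no.
Result: interview, snapshot.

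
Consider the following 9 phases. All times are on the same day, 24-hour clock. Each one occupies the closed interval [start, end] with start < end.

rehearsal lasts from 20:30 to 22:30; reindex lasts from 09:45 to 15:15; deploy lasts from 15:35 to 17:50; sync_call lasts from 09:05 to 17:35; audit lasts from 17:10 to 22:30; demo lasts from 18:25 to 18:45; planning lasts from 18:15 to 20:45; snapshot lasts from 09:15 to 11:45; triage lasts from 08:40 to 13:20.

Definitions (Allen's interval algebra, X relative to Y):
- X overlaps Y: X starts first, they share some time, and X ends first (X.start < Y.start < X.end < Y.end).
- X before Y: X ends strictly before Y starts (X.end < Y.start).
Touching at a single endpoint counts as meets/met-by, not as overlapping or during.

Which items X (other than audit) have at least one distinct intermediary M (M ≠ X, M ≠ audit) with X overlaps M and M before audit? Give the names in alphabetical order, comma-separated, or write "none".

snapshot, triage

Target audit = [17:10, 22:30].
Intermediaries M with M before audit: reindex, snapshot, triage.
Via reindex — items with X overlaps reindex: snapshot, triage.
Via snapshot — items with X overlaps snapshot: none.
Via triage — items with X overlaps triage: none.
Union: snapshot, triage.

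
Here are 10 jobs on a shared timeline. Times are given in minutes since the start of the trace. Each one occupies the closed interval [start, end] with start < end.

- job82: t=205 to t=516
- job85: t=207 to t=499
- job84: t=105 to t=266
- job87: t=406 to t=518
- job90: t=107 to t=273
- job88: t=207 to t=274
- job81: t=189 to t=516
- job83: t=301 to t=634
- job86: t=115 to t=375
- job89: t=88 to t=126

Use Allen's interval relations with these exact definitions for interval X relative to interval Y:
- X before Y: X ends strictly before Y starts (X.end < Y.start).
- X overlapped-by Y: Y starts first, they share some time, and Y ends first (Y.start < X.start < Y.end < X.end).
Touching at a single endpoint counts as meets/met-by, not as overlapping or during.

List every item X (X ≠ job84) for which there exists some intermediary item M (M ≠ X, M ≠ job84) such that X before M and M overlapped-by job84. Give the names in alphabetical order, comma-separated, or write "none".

job89

Target job84 = [t=105, t=266].
Intermediaries M with M overlapped-by job84: job81, job82, job85, job86, job88, job90.
Via job81 — items with X before job81: job89.
Via job82 — items with X before job82: job89.
Via job85 — items with X before job85: job89.
Via job86 — items with X before job86: none.
Via job88 — items with X before job88: job89.
Via job90 — items with X before job90: none.
Union: job89.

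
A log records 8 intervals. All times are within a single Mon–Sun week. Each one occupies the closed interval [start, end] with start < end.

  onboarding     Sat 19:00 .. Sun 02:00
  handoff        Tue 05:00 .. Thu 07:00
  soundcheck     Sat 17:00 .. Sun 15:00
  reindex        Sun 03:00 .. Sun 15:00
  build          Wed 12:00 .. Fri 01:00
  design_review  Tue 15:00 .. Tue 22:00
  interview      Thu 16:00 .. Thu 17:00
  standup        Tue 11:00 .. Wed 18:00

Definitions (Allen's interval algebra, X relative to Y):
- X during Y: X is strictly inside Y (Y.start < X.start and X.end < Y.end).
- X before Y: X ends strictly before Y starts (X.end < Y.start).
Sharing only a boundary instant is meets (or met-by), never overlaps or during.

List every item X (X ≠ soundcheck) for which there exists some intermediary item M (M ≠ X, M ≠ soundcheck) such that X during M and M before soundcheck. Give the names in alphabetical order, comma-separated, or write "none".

Target soundcheck = [Sat 17:00, Sun 15:00].
Intermediaries M with M before soundcheck: build, design_review, handoff, interview, standup.
Via build — items with X during build: interview.
Via design_review — items with X during design_review: none.
Via handoff — items with X during handoff: design_review, standup.
Via interview — items with X during interview: none.
Via standup — items with X during standup: design_review.
Union: design_review, interview, standup.

design_review, interview, standup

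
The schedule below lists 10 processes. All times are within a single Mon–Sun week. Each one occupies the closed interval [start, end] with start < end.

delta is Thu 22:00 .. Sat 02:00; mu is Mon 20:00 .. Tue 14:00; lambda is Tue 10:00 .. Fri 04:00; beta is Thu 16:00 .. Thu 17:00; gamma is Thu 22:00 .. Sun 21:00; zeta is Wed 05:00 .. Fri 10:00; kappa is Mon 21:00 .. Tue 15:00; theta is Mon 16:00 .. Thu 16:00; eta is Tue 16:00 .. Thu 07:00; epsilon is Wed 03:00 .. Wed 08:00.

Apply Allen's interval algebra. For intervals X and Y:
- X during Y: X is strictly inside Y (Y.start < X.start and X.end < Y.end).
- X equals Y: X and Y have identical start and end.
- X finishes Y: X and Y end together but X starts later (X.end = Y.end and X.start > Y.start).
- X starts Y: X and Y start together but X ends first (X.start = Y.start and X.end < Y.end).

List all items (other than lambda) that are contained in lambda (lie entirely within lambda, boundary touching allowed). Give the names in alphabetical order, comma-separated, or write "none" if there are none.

beta, epsilon, eta

Target lambda = [Tue 10:00, Fri 04:00].
beta [Thu 16:00, Thu 17:00] → during → yes.
delta [Thu 22:00, Sat 02:00] → overlapped-by → no.
epsilon [Wed 03:00, Wed 08:00] → during → yes.
eta [Tue 16:00, Thu 07:00] → during → yes.
gamma [Thu 22:00, Sun 21:00] → overlapped-by → no.
kappa [Mon 21:00, Tue 15:00] → overlaps → no.
mu [Mon 20:00, Tue 14:00] → overlaps → no.
theta [Mon 16:00, Thu 16:00] → overlaps → no.
zeta [Wed 05:00, Fri 10:00] → overlapped-by → no.
Result: beta, epsilon, eta.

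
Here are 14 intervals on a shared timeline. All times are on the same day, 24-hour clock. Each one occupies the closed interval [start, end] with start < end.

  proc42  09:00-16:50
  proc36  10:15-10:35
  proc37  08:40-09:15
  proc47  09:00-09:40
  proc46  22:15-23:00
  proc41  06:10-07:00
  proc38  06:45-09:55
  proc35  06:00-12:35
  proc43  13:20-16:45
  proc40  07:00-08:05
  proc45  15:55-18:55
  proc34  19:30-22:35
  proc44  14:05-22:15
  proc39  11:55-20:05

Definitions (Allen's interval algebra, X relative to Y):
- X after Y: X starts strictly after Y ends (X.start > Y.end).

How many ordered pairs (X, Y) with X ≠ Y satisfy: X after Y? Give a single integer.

59

Checking all 182 ordered pairs for relation 'after'; matching pairs in alphabetical order:
(proc34, proc35): proc34 after proc35 ✓
(proc34, proc36): proc34 after proc36 ✓
(proc34, proc37): proc34 after proc37 ✓
(proc34, proc38): proc34 after proc38 ✓
(proc34, proc40): proc34 after proc40 ✓
(proc34, proc41): proc34 after proc41 ✓
(proc34, proc42): proc34 after proc42 ✓
(proc34, proc43): proc34 after proc43 ✓
(proc34, proc45): proc34 after proc45 ✓
(proc34, proc47): proc34 after proc47 ✓
(proc36, proc37): proc36 after proc37 ✓
(proc36, proc38): proc36 after proc38 ✓
(proc36, proc40): proc36 after proc40 ✓
(proc36, proc41): proc36 after proc41 ✓
(proc36, proc47): proc36 after proc47 ✓
(proc37, proc40): proc37 after proc40 ✓
(proc37, proc41): proc37 after proc41 ✓
(proc39, proc36): proc39 after proc36 ✓
(proc39, proc37): proc39 after proc37 ✓
(proc39, proc38): proc39 after proc38 ✓
(proc39, proc40): proc39 after proc40 ✓
(proc39, proc41): proc39 after proc41 ✓
(proc39, proc47): proc39 after proc47 ✓
(proc42, proc40): proc42 after proc40 ✓
... plus 35 further pairs not listed.
Count: 59.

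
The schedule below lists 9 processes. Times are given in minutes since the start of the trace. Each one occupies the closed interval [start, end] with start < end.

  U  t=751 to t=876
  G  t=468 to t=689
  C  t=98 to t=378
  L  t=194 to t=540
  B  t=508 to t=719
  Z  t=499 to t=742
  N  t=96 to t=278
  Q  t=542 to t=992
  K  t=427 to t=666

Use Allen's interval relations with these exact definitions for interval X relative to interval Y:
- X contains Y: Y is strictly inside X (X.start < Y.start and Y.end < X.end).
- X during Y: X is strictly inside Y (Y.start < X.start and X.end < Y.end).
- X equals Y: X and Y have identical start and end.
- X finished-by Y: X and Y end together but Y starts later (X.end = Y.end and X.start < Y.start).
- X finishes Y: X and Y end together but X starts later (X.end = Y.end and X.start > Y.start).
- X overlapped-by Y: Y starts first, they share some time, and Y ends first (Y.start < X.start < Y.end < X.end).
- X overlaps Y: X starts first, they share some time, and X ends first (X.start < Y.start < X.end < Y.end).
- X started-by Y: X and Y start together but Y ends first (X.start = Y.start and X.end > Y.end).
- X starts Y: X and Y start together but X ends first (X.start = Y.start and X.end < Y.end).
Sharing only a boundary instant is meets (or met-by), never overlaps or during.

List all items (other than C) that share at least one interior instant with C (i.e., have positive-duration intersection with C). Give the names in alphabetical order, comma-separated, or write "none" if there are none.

Target C = [t=98, t=378].
B [t=508, t=719] → after → no.
G [t=468, t=689] → after → no.
K [t=427, t=666] → after → no.
L [t=194, t=540] → overlapped-by → yes.
N [t=96, t=278] → overlaps → yes.
Q [t=542, t=992] → after → no.
U [t=751, t=876] → after → no.
Z [t=499, t=742] → after → no.
Result: L, N.

L, N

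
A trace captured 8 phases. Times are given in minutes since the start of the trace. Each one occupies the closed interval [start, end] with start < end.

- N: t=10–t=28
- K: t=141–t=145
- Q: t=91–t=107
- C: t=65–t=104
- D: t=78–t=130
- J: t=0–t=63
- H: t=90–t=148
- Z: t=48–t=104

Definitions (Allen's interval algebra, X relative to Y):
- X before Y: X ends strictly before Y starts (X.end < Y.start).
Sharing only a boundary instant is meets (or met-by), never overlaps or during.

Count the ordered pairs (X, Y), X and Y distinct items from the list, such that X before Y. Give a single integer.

Checking all 56 ordered pairs for relation 'before'; matching pairs in alphabetical order:
(C, K): C before K ✓
(D, K): D before K ✓
(J, C): J before C ✓
(J, D): J before D ✓
(J, H): J before H ✓
(J, K): J before K ✓
(J, Q): J before Q ✓
(N, C): N before C ✓
(N, D): N before D ✓
(N, H): N before H ✓
(N, K): N before K ✓
(N, Q): N before Q ✓
(N, Z): N before Z ✓
(Q, K): Q before K ✓
(Z, K): Z before K ✓
Count: 15.

15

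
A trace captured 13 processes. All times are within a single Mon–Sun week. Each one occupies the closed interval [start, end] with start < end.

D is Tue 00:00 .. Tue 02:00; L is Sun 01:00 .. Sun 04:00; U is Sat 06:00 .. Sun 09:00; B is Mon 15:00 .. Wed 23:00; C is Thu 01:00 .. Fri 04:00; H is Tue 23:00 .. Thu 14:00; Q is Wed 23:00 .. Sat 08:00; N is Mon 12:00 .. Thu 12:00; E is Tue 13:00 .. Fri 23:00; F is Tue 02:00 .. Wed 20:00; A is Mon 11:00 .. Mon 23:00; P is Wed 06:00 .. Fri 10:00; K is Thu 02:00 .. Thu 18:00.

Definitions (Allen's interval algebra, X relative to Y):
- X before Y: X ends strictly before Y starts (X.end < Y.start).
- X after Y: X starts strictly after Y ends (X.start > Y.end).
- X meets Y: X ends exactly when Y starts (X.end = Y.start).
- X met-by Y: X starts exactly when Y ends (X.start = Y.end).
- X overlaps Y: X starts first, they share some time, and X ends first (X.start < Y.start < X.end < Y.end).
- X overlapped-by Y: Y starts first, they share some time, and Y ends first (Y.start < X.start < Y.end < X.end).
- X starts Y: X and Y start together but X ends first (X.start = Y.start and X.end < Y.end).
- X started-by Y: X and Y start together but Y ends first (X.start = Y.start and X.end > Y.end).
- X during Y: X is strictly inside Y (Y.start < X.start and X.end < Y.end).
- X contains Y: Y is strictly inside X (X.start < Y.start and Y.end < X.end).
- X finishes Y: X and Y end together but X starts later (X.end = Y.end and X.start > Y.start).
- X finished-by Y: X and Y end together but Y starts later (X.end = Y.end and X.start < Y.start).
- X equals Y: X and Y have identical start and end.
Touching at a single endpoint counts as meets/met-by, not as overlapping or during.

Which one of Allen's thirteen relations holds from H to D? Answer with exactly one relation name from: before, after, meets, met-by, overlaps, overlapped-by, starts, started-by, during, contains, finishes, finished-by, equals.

H = [Tue 23:00, Thu 14:00]; D = [Tue 00:00, Tue 02:00].
Compare endpoints: H.start > D.start, H.start > D.end, H.end > D.start, H.end > D.end.
That pattern is 'after'.

after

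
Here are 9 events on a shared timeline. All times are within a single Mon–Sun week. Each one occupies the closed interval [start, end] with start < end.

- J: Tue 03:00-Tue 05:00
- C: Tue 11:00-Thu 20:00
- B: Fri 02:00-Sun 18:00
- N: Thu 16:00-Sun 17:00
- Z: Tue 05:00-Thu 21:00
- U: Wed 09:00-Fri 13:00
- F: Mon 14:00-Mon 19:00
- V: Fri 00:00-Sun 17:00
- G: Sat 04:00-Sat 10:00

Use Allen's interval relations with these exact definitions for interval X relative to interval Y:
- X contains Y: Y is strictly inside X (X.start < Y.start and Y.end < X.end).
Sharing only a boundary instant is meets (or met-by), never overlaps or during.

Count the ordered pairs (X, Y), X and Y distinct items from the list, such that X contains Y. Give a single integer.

Checking all 72 ordered pairs for relation 'contains'; matching pairs in alphabetical order:
(B, G): B contains G ✓
(N, G): N contains G ✓
(V, G): V contains G ✓
(Z, C): Z contains C ✓
Count: 4.

4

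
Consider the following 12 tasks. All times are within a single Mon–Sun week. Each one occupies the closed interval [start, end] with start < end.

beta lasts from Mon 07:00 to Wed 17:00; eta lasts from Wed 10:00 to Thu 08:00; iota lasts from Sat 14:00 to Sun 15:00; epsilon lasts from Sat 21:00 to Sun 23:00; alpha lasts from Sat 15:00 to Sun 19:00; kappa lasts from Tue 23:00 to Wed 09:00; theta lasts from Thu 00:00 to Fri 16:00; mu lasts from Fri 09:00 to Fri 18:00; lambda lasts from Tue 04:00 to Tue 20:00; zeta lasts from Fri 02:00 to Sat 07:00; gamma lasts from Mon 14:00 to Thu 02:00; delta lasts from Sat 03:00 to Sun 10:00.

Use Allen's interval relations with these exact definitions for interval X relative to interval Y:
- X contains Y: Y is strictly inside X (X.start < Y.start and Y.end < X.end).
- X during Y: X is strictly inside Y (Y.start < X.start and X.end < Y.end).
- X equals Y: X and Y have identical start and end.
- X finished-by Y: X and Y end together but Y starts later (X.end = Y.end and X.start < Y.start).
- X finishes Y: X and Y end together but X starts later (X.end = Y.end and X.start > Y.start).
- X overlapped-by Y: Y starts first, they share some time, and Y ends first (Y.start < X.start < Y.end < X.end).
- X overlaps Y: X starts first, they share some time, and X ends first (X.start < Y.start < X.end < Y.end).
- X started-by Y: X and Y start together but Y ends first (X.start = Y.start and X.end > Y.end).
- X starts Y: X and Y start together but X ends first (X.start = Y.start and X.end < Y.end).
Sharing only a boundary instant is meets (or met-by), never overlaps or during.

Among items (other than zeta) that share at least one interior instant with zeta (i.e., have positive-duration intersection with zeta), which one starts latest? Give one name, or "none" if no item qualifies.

Target zeta = [Fri 02:00, Sat 07:00].
alpha [Sat 15:00, Sun 19:00] → after → excluded.
beta [Mon 07:00, Wed 17:00] → before → excluded.
delta [Sat 03:00, Sun 10:00] → overlapped-by → candidate.
epsilon [Sat 21:00, Sun 23:00] → after → excluded.
eta [Wed 10:00, Thu 08:00] → before → excluded.
gamma [Mon 14:00, Thu 02:00] → before → excluded.
iota [Sat 14:00, Sun 15:00] → after → excluded.
kappa [Tue 23:00, Wed 09:00] → before → excluded.
lambda [Tue 04:00, Tue 20:00] → before → excluded.
mu [Fri 09:00, Fri 18:00] → during → candidate.
theta [Thu 00:00, Fri 16:00] → overlaps → candidate.
Among candidates, latest start is Sat 03:00 → delta.

delta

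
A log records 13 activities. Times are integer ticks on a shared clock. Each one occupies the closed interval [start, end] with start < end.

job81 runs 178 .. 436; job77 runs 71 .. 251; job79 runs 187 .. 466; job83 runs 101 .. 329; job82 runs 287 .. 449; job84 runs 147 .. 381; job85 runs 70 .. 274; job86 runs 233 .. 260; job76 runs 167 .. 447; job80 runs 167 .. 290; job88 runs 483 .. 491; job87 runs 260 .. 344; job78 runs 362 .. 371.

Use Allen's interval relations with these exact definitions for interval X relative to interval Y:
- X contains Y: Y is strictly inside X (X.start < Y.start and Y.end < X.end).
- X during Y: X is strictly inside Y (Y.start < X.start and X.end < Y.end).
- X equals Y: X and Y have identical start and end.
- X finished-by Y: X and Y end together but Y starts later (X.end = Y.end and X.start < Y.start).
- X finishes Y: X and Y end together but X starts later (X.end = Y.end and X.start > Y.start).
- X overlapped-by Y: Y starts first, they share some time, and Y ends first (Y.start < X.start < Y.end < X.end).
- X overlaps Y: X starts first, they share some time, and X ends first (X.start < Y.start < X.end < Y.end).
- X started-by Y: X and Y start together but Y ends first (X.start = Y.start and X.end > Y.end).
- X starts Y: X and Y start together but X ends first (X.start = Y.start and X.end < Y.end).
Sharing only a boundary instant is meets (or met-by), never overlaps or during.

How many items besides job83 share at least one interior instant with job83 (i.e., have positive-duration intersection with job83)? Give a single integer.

Target job83 = [101, 329].
job76 [167, 447] → overlapped-by → counts.
job77 [71, 251] → overlaps → counts.
job78 [362, 371] → after → no.
job79 [187, 466] → overlapped-by → counts.
job80 [167, 290] → during → counts.
job81 [178, 436] → overlapped-by → counts.
job82 [287, 449] → overlapped-by → counts.
job84 [147, 381] → overlapped-by → counts.
job85 [70, 274] → overlaps → counts.
job86 [233, 260] → during → counts.
job87 [260, 344] → overlapped-by → counts.
job88 [483, 491] → after → no.
Total: 10.

10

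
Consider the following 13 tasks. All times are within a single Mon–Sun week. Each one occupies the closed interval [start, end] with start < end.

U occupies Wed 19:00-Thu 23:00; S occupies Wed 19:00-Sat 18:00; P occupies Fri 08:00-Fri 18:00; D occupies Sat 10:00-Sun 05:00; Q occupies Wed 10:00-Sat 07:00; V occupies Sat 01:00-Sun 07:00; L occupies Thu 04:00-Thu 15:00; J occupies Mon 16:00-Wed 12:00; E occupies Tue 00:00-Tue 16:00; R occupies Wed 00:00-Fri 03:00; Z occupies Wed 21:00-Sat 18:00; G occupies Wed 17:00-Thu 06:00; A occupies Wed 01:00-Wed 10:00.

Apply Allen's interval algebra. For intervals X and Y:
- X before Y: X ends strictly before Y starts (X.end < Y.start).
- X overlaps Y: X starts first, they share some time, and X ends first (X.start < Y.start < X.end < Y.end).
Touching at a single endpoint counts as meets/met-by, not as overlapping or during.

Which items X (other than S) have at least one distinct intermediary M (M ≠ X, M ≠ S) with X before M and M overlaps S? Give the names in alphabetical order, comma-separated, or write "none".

A, E, J

Target S = [Wed 19:00, Sat 18:00].
Intermediaries M with M overlaps S: G, Q, R.
Via G — items with X before G: A, E, J.
Via Q — items with X before Q: E.
Via R — items with X before R: E.
Union: A, E, J.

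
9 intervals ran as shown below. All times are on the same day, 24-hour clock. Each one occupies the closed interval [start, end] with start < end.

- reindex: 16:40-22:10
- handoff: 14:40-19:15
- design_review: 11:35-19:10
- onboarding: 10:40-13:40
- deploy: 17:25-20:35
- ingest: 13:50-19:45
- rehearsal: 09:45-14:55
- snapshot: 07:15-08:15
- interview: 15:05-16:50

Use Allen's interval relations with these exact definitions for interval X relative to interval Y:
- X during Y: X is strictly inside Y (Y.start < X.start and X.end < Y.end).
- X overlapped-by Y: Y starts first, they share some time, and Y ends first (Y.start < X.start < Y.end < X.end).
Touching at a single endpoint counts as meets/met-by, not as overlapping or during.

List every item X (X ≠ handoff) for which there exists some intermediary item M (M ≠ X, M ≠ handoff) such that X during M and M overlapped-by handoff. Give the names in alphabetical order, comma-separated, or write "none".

deploy

Target handoff = [14:40, 19:15].
Intermediaries M with M overlapped-by handoff: deploy, reindex.
Via deploy — items with X during deploy: none.
Via reindex — items with X during reindex: deploy.
Union: deploy.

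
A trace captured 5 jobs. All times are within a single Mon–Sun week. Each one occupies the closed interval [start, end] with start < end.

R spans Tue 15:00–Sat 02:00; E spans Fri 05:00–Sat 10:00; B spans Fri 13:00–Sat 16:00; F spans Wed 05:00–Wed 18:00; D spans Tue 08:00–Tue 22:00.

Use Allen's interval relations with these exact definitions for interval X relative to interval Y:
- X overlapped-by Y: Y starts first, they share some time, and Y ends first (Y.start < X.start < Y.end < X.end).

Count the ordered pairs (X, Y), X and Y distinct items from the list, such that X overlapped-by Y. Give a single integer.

Checking all 20 ordered pairs for relation 'overlapped-by'; matching pairs in alphabetical order:
(B, E): B overlapped-by E ✓
(B, R): B overlapped-by R ✓
(E, R): E overlapped-by R ✓
(R, D): R overlapped-by D ✓
Count: 4.

4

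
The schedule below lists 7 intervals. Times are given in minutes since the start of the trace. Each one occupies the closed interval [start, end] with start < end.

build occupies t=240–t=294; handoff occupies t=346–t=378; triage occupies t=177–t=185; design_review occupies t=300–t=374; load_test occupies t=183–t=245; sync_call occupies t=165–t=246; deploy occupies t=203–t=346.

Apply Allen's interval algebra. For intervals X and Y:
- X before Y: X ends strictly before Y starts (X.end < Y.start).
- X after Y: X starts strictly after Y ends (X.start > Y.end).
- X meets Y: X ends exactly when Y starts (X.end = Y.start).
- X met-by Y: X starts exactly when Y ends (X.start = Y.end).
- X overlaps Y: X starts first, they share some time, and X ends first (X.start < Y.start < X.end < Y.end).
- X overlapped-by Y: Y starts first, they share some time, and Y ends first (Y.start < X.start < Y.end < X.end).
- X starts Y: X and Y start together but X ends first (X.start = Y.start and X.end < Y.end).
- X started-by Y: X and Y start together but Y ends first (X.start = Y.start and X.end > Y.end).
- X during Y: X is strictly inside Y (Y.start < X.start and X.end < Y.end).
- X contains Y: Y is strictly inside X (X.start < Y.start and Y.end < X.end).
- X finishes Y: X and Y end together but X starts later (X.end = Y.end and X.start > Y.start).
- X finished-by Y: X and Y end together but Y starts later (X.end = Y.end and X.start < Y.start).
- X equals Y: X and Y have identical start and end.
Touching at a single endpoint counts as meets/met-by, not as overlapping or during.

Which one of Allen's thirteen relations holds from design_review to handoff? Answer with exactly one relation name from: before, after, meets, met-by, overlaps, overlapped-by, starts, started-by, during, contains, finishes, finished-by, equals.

design_review = [t=300, t=374]; handoff = [t=346, t=378].
Compare endpoints: design_review.start < handoff.start, design_review.start < handoff.end, design_review.end > handoff.start, design_review.end < handoff.end.
That pattern is 'overlaps'.

overlaps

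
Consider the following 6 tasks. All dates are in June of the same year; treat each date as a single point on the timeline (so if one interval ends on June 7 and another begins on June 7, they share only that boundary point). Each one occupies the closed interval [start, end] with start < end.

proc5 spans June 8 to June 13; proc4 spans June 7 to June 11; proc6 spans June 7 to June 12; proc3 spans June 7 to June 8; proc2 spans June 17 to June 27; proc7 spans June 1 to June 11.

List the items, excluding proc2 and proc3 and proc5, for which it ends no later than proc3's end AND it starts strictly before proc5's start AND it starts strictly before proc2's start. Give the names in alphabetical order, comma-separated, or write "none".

none

Conditions: its end is no later than proc3's end (X.end <= June 8) AND its start is strictly before proc5's start (X.start < June 8) AND its start is strictly before proc2's start (X.start < June 17).
proc4: end June 11 <= June 8? ✗; start June 7 < June 8? ✓; start June 7 < June 17? ✓ → no.
proc6: end June 12 <= June 8? ✗; start June 7 < June 8? ✓; start June 7 < June 17? ✓ → no.
proc7: end June 11 <= June 8? ✗; start June 1 < June 8? ✓; start June 1 < June 17? ✓ → no.
Result: none.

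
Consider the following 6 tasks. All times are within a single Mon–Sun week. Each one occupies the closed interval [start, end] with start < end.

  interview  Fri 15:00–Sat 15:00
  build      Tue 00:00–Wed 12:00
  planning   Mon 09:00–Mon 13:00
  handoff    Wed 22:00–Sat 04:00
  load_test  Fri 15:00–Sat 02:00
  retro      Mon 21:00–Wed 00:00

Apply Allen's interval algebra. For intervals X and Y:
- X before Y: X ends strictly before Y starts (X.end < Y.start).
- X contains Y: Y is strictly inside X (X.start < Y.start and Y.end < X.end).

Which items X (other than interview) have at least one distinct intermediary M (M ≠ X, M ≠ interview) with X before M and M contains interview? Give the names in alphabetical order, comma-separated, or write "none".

none

Target interview = [Fri 15:00, Sat 15:00].
Intermediaries M with M contains interview: none.
Union: none.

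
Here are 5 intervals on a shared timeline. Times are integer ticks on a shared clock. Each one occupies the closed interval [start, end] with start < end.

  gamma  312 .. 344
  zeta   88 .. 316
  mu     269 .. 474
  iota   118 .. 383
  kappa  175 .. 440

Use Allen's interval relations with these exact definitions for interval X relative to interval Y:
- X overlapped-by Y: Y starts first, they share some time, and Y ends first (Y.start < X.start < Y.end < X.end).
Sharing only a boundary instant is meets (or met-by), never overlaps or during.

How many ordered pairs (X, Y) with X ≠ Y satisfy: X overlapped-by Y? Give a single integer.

7

Checking all 20 ordered pairs for relation 'overlapped-by'; matching pairs in alphabetical order:
(gamma, zeta): gamma overlapped-by zeta ✓
(iota, zeta): iota overlapped-by zeta ✓
(kappa, iota): kappa overlapped-by iota ✓
(kappa, zeta): kappa overlapped-by zeta ✓
(mu, iota): mu overlapped-by iota ✓
(mu, kappa): mu overlapped-by kappa ✓
(mu, zeta): mu overlapped-by zeta ✓
Count: 7.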